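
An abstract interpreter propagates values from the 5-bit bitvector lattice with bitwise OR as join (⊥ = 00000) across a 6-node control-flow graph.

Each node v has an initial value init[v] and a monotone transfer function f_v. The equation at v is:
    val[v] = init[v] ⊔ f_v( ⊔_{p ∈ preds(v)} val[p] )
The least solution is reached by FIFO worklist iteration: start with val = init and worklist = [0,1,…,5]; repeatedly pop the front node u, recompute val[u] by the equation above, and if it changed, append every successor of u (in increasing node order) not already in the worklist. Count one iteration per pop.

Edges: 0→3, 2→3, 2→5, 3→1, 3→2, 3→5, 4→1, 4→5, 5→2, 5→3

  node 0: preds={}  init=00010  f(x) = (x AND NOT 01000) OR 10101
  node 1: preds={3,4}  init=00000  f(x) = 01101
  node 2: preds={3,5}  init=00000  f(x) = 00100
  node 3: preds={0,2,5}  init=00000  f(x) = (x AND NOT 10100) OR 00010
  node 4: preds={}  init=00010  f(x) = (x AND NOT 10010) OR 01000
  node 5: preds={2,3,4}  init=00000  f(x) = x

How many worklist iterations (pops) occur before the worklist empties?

Iteration log — 12 steps:
  step 1. node 0  ⊔preds=00000  new=10111  old=00010  +wl: 
  step 2. node 1  ⊔preds=00010  new=01101  old=00000  +wl: 
  step 3. node 2  ⊔preds=00000  new=00100  old=00000  +wl: 
  step 4. node 3  ⊔preds=10111  new=00011  old=00000  +wl: 1,2
  step 5. node 4  ⊔preds=00000  new=01010  old=00010  +wl: 
  step 6. node 5  ⊔preds=01111  new=01111  old=00000  +wl: 3
  step 7. node 1  ⊔preds=01011  new=01101  stable
  step 8. node 2  ⊔preds=01111  new=00100  stable
  step 9. node 3  ⊔preds=11111  new=01011  old=00011  +wl: 1,2,5
  step 10. node 1  ⊔preds=01011  new=01101  stable
  step 11. node 2  ⊔preds=01111  new=00100  stable
  step 12. node 5  ⊔preds=01111  new=01111  stable

Least fixpoint reached:
  node 0: 10111
  node 1: 01101
  node 2: 00100
  node 3: 01011
  node 4: 01010
  node 5: 01111

12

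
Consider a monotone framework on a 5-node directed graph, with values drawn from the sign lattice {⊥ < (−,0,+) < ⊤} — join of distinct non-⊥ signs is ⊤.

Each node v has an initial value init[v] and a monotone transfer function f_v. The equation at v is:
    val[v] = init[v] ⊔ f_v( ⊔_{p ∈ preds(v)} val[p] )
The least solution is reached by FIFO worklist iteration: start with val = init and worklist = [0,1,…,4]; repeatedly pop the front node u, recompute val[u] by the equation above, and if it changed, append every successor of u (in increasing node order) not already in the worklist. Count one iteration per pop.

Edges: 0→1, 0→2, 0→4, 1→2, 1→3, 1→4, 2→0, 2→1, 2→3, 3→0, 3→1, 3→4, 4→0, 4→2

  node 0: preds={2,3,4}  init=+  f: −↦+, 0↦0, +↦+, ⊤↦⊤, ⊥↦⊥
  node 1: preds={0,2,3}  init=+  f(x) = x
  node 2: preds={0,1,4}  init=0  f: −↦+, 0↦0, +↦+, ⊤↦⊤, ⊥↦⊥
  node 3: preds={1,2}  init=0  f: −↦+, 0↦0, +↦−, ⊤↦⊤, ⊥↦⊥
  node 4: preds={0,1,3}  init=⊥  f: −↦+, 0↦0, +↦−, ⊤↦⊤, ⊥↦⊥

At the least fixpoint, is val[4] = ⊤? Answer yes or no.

yes

Worklist (8 pops):
  #1 pop 0: in=0 → ⊤ (was +); enqueue []
  #2 pop 1: in=⊤ → ⊤ (was +); enqueue []
  #3 pop 2: in=⊤ → ⊤ (was 0); enqueue [0,1]
  #4 pop 3: in=⊤ → ⊤ (was 0); enqueue []
  #5 pop 4: in=⊤ → ⊤ (was ⊥); enqueue [2]
  #6 pop 0: in=⊤ → ⊤ (no change)
  #7 pop 1: in=⊤ → ⊤ (no change)
  #8 pop 2: in=⊤ → ⊤ (no change)

Fixpoint:
  val[0] = ⊤
  val[1] = ⊤
  val[2] = ⊤
  val[3] = ⊤
  val[4] = ⊤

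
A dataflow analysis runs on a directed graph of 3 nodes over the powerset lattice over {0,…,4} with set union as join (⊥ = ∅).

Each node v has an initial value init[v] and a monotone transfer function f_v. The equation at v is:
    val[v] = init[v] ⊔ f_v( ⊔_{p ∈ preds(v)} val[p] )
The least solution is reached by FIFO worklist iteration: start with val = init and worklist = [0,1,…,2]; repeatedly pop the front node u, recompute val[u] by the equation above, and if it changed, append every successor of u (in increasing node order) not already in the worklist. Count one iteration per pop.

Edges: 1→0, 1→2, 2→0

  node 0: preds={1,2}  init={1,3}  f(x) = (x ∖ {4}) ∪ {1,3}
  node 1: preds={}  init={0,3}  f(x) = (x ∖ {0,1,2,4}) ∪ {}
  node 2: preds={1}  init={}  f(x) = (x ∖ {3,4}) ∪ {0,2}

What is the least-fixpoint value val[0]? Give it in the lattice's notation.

{0,1,2,3}

Worklist (4 pops):
  #1 pop 0: in={0,3} → {0,1,3} (was {1,3}); enqueue []
  #2 pop 1: in={} → {0,3} (no change)
  #3 pop 2: in={0,3} → {0,2} (was {}); enqueue [0]
  #4 pop 0: in={0,2,3} → {0,1,2,3} (was {0,1,3}); enqueue []

Fixpoint:
  val[0] = {0,1,2,3}
  val[1] = {0,3}
  val[2] = {0,2}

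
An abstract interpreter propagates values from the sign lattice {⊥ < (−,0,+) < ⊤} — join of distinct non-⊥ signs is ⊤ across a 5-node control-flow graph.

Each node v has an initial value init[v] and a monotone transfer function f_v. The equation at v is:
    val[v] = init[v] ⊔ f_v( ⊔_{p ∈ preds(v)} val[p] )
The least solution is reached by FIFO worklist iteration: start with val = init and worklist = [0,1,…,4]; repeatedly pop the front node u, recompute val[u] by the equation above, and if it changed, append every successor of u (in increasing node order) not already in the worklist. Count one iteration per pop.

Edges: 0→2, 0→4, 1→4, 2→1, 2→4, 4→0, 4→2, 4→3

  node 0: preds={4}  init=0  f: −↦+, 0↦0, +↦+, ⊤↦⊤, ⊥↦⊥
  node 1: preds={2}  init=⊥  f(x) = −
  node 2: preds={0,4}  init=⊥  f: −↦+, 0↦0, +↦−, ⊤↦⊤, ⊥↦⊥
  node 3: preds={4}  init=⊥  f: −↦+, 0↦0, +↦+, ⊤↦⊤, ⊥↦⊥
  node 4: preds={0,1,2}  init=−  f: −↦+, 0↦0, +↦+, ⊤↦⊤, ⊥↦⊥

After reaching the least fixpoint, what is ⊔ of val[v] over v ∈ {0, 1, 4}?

⊤

Worklist (9 pops):
  #1 pop 0: in=− → ⊤ (was 0); enqueue []
  #2 pop 1: in=⊥ → − (was ⊥); enqueue []
  #3 pop 2: in=⊤ → ⊤ (was ⊥); enqueue [1]
  #4 pop 3: in=− → + (was ⊥); enqueue []
  #5 pop 4: in=⊤ → ⊤ (was −); enqueue [0,2,3]
  #6 pop 1: in=⊤ → − (no change)
  #7 pop 0: in=⊤ → ⊤ (no change)
  #8 pop 2: in=⊤ → ⊤ (no change)
  #9 pop 3: in=⊤ → ⊤ (was +); enqueue []

Fixpoint:
  val[0] = ⊤
  val[1] = −
  val[2] = ⊤
  val[3] = ⊤
  val[4] = ⊤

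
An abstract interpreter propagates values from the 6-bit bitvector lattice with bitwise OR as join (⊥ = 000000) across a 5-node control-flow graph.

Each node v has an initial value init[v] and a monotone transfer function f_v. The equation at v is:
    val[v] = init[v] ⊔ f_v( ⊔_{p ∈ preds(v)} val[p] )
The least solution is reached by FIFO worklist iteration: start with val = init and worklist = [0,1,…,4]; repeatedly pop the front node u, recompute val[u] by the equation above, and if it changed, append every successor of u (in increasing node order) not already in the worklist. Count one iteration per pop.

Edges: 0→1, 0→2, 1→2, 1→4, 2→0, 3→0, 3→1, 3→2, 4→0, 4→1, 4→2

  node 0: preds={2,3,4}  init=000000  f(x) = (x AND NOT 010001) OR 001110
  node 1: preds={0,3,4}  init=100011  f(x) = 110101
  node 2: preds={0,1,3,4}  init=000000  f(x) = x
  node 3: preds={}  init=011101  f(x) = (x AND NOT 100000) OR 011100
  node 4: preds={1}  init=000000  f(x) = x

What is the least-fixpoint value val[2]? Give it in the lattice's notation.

111111

Trace (8 dequeues):
  [1] u=0 | in 011101 | out 001110 | prev 000000 | push {}
  [2] u=1 | in 011111 | out 110111 | prev 100011 | push {}
  [3] u=2 | in 111111 | out 111111 | prev 000000 | push {0}
  [4] u=3 | in 000000 | out 011101 | ==
  [5] u=4 | in 110111 | out 110111 | prev 000000 | push {1,2}
  [6] u=0 | in 111111 | out 101110 | prev 001110 | push {}
  [7] u=1 | in 111111 | out 110111 | ==
  [8] u=2 | in 111111 | out 111111 | ==

Converged values:
  [0] 101110
  [1] 110111
  [2] 111111
  [3] 011101
  [4] 110111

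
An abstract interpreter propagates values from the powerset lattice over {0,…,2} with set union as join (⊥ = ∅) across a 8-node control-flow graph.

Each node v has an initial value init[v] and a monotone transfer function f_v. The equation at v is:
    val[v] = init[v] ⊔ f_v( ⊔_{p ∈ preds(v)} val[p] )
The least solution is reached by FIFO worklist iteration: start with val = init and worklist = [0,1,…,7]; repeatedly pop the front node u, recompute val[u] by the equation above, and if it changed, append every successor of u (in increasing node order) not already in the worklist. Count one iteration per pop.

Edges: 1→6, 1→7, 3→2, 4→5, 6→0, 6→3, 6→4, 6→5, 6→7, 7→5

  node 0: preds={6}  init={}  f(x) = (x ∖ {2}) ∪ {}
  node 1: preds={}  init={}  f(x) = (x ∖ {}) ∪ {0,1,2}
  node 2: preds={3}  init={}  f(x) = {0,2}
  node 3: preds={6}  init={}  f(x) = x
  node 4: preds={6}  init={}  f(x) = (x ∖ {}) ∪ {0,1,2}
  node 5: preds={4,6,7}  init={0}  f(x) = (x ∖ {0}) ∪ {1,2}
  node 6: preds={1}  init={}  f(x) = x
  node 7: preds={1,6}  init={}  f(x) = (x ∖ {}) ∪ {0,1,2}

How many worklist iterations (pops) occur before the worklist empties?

Worklist (13 pops):
  #1 pop 0: in={} → {} (no change)
  #2 pop 1: in={} → {0,1,2} (was {}); enqueue []
  #3 pop 2: in={} → {0,2} (was {}); enqueue []
  #4 pop 3: in={} → {} (no change)
  #5 pop 4: in={} → {0,1,2} (was {}); enqueue []
  #6 pop 5: in={0,1,2} → {0,1,2} (was {0}); enqueue []
  #7 pop 6: in={0,1,2} → {0,1,2} (was {}); enqueue [0,3,4,5]
  #8 pop 7: in={0,1,2} → {0,1,2} (was {}); enqueue []
  #9 pop 0: in={0,1,2} → {0,1} (was {}); enqueue []
  #10 pop 3: in={0,1,2} → {0,1,2} (was {}); enqueue [2]
  #11 pop 4: in={0,1,2} → {0,1,2} (no change)
  #12 pop 5: in={0,1,2} → {0,1,2} (no change)
  #13 pop 2: in={0,1,2} → {0,2} (no change)

Fixpoint:
  val[0] = {0,1}
  val[1] = {0,1,2}
  val[2] = {0,2}
  val[3] = {0,1,2}
  val[4] = {0,1,2}
  val[5] = {0,1,2}
  val[6] = {0,1,2}
  val[7] = {0,1,2}

13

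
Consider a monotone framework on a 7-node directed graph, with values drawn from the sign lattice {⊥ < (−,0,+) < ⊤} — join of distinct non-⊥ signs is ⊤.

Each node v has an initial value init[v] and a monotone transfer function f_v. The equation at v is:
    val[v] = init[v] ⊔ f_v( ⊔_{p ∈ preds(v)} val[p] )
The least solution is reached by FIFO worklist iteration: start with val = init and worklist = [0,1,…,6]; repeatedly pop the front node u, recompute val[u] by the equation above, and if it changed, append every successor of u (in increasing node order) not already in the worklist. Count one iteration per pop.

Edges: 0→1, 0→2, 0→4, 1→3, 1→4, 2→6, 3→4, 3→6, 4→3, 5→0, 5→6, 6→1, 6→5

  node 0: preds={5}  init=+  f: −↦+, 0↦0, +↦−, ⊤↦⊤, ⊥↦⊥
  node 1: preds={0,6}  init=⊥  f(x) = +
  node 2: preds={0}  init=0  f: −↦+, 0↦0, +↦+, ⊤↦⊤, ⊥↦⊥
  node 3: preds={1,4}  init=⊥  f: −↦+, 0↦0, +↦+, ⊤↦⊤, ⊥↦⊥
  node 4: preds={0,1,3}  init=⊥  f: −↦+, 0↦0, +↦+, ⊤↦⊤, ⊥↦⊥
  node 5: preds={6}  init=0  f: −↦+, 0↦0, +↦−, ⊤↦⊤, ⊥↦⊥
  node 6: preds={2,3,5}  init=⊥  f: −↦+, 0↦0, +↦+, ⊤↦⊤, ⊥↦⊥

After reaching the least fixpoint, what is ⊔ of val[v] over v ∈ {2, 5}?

Iteration log — 13 steps:
  step 1. node 0  ⊔preds=0  new=⊤  old=+  +wl: 
  step 2. node 1  ⊔preds=⊤  new=+  old=⊥  +wl: 
  step 3. node 2  ⊔preds=⊤  new=⊤  old=0  +wl: 
  step 4. node 3  ⊔preds=+  new=+  old=⊥  +wl: 
  step 5. node 4  ⊔preds=⊤  new=⊤  old=⊥  +wl: 3
  step 6. node 5  ⊔preds=⊥  new=0  stable
  step 7. node 6  ⊔preds=⊤  new=⊤  old=⊥  +wl: 1,5
  step 8. node 3  ⊔preds=⊤  new=⊤  old=+  +wl: 4,6
  step 9. node 1  ⊔preds=⊤  new=+  stable
  step 10. node 5  ⊔preds=⊤  new=⊤  old=0  +wl: 0
  step 11. node 4  ⊔preds=⊤  new=⊤  stable
  step 12. node 6  ⊔preds=⊤  new=⊤  stable
  step 13. node 0  ⊔preds=⊤  new=⊤  stable

Least fixpoint reached:
  node 0: ⊤
  node 1: +
  node 2: ⊤
  node 3: ⊤
  node 4: ⊤
  node 5: ⊤
  node 6: ⊤

⊤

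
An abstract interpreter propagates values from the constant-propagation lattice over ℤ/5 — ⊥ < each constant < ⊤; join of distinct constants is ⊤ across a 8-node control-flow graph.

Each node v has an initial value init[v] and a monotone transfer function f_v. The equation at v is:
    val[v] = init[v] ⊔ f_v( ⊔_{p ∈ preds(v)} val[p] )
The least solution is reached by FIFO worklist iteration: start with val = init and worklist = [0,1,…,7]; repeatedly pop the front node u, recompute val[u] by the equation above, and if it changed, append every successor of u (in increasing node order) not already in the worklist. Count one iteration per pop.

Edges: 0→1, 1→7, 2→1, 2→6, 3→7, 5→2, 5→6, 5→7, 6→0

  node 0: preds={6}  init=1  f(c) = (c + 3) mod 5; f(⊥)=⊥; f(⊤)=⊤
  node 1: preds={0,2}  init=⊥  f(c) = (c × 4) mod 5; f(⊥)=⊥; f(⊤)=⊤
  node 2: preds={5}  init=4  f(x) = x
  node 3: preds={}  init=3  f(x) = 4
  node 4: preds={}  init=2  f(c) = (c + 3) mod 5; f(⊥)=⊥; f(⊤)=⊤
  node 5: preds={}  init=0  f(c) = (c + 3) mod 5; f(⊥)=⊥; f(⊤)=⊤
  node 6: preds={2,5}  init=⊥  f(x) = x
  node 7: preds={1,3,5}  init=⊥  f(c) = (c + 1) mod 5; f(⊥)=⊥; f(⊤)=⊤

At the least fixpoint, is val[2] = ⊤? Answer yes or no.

Worklist (11 pops):
  #1 pop 0: in=⊥ → 1 (no change)
  #2 pop 1: in=⊤ → ⊤ (was ⊥); enqueue []
  #3 pop 2: in=0 → ⊤ (was 4); enqueue [1]
  #4 pop 3: in=⊥ → ⊤ (was 3); enqueue []
  #5 pop 4: in=⊥ → 2 (no change)
  #6 pop 5: in=⊥ → 0 (no change)
  #7 pop 6: in=⊤ → ⊤ (was ⊥); enqueue [0]
  #8 pop 7: in=⊤ → ⊤ (was ⊥); enqueue []
  #9 pop 1: in=⊤ → ⊤ (no change)
  #10 pop 0: in=⊤ → ⊤ (was 1); enqueue [1]
  #11 pop 1: in=⊤ → ⊤ (no change)

Fixpoint:
  val[0] = ⊤
  val[1] = ⊤
  val[2] = ⊤
  val[3] = ⊤
  val[4] = 2
  val[5] = 0
  val[6] = ⊤
  val[7] = ⊤

yes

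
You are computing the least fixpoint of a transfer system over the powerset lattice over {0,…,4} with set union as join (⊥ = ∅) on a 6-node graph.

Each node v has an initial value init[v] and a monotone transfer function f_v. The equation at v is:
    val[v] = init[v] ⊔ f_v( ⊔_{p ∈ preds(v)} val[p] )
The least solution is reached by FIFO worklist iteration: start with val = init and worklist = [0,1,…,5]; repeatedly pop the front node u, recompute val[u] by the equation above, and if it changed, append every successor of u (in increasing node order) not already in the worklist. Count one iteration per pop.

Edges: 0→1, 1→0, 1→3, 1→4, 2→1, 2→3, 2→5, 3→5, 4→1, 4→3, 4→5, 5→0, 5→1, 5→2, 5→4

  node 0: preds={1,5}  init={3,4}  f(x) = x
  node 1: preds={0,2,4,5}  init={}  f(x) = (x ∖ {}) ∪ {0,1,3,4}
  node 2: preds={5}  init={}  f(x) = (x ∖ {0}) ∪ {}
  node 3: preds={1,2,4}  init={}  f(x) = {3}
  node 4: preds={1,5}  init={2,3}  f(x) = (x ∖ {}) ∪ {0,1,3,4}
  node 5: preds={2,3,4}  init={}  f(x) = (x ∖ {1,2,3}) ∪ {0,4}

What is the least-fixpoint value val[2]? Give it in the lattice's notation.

Trace (14 dequeues):
  [1] u=0 | in {} | out {3,4} | ==
  [2] u=1 | in {2,3,4} | out {0,1,2,3,4} | prev {} | push {0}
  [3] u=2 | in {} | out {} | ==
  [4] u=3 | in {0,1,2,3,4} | out {3} | prev {} | push {}
  [5] u=4 | in {0,1,2,3,4} | out {0,1,2,3,4} | prev {2,3} | push {1,3}
  [6] u=5 | in {0,1,2,3,4} | out {0,4} | prev {} | push {2,4}
  [7] u=0 | in {0,1,2,3,4} | out {0,1,2,3,4} | prev {3,4} | push {}
  [8] u=1 | in {0,1,2,3,4} | out {0,1,2,3,4} | ==
  [9] u=3 | in {0,1,2,3,4} | out {3} | ==
  [10] u=2 | in {0,4} | out {4} | prev {} | push {1,3,5}
  [11] u=4 | in {0,1,2,3,4} | out {0,1,2,3,4} | ==
  [12] u=1 | in {0,1,2,3,4} | out {0,1,2,3,4} | ==
  [13] u=3 | in {0,1,2,3,4} | out {3} | ==
  [14] u=5 | in {0,1,2,3,4} | out {0,4} | ==

Converged values:
  [0] {0,1,2,3,4}
  [1] {0,1,2,3,4}
  [2] {4}
  [3] {3}
  [4] {0,1,2,3,4}
  [5] {0,4}

{4}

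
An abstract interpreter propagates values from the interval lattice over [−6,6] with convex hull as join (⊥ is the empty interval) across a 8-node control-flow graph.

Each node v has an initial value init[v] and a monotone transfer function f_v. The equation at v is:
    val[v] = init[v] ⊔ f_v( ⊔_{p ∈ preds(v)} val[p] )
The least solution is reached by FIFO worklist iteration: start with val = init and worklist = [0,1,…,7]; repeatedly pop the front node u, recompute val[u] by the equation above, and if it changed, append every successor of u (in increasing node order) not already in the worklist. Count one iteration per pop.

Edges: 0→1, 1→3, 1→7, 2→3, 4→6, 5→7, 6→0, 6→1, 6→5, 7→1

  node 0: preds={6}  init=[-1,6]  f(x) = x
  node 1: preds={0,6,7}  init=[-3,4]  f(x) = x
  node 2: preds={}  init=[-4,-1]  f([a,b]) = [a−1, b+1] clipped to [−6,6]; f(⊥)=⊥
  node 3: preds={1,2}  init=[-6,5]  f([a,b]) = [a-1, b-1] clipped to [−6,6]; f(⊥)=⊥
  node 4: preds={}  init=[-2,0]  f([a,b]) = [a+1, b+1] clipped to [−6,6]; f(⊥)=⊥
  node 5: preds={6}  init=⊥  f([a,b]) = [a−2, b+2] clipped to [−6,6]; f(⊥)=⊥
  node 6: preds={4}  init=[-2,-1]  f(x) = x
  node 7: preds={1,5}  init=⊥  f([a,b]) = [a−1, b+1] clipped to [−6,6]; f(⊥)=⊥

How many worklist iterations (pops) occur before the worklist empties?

16

Iteration log — 16 steps:
  step 1. node 0  ⊔preds=[-2,-1]  new=[-2,6]  old=[-1,6]  +wl: 
  step 2. node 1  ⊔preds=[-2,6]  new=[-3,6]  old=[-3,4]  +wl: 
  step 3. node 2  ⊔preds=⊥  new=[-4,-1]  stable
  step 4. node 3  ⊔preds=[-4,6]  new=[-6,5]  stable
  step 5. node 4  ⊔preds=⊥  new=[-2,0]  stable
  step 6. node 5  ⊔preds=[-2,-1]  new=[-4,1]  old=⊥  +wl: 
  step 7. node 6  ⊔preds=[-2,0]  new=[-2,0]  old=[-2,-1]  +wl: 0,1,5
  step 8. node 7  ⊔preds=[-4,6]  new=[-5,6]  old=⊥  +wl: 
  step 9. node 0  ⊔preds=[-2,0]  new=[-2,6]  stable
  step 10. node 1  ⊔preds=[-5,6]  new=[-5,6]  old=[-3,6]  +wl: 3,7
  step 11. node 5  ⊔preds=[-2,0]  new=[-4,2]  old=[-4,1]  +wl: 
  step 12. node 3  ⊔preds=[-5,6]  new=[-6,5]  stable
  step 13. node 7  ⊔preds=[-5,6]  new=[-6,6]  old=[-5,6]  +wl: 1
  step 14. node 1  ⊔preds=[-6,6]  new=[-6,6]  old=[-5,6]  +wl: 3,7
  step 15. node 3  ⊔preds=[-6,6]  new=[-6,5]  stable
  step 16. node 7  ⊔preds=[-6,6]  new=[-6,6]  stable

Least fixpoint reached:
  node 0: [-2,6]
  node 1: [-6,6]
  node 2: [-4,-1]
  node 3: [-6,5]
  node 4: [-2,0]
  node 5: [-4,2]
  node 6: [-2,0]
  node 7: [-6,6]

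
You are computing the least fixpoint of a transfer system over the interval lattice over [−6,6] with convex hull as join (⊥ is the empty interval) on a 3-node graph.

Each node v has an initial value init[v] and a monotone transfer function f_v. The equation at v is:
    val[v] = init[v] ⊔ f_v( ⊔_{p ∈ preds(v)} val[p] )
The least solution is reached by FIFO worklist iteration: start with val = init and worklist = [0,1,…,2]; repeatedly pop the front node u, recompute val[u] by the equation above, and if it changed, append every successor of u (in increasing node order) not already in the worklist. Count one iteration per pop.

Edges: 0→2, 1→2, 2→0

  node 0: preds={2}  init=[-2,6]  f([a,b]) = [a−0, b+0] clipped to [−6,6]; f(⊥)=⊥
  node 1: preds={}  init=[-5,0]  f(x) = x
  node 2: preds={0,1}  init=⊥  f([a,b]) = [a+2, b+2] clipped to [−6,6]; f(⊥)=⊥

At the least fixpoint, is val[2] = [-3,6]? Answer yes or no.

Worklist (5 pops):
  #1 pop 0: in=⊥ → [-2,6] (no change)
  #2 pop 1: in=⊥ → [-5,0] (no change)
  #3 pop 2: in=[-5,6] → [-3,6] (was ⊥); enqueue [0]
  #4 pop 0: in=[-3,6] → [-3,6] (was [-2,6]); enqueue [2]
  #5 pop 2: in=[-5,6] → [-3,6] (no change)

Fixpoint:
  val[0] = [-3,6]
  val[1] = [-5,0]
  val[2] = [-3,6]

yes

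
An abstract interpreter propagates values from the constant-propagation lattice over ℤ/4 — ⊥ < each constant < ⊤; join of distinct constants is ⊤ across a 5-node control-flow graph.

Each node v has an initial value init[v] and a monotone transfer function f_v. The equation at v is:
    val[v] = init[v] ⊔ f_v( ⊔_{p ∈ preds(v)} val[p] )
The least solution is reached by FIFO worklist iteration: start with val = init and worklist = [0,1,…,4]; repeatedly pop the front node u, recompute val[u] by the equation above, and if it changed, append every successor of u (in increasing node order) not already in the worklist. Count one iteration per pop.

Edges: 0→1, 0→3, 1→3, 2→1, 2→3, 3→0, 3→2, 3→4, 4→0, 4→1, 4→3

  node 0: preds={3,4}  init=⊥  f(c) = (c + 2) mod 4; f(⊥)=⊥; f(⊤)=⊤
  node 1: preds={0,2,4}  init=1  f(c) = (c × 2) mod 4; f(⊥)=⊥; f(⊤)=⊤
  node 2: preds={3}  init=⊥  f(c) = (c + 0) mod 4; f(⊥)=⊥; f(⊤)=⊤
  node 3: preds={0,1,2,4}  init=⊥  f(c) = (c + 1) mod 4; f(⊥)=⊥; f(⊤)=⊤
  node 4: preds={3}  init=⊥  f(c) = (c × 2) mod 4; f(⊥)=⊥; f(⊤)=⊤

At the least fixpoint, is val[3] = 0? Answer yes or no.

Iteration log — 15 steps:
  step 1. node 0  ⊔preds=⊥  new=⊥  stable
  step 2. node 1  ⊔preds=⊥  new=1  stable
  step 3. node 2  ⊔preds=⊥  new=⊥  stable
  step 4. node 3  ⊔preds=1  new=2  old=⊥  +wl: 0,2
  step 5. node 4  ⊔preds=2  new=0  old=⊥  +wl: 1,3
  step 6. node 0  ⊔preds=⊤  new=⊤  old=⊥  +wl: 
  step 7. node 2  ⊔preds=2  new=2  old=⊥  +wl: 
  step 8. node 1  ⊔preds=⊤  new=⊤  old=1  +wl: 
  step 9. node 3  ⊔preds=⊤  new=⊤  old=2  +wl: 0,2,4
  step 10. node 0  ⊔preds=⊤  new=⊤  stable
  step 11. node 2  ⊔preds=⊤  new=⊤  old=2  +wl: 1,3
  step 12. node 4  ⊔preds=⊤  new=⊤  old=0  +wl: 0
  step 13. node 1  ⊔preds=⊤  new=⊤  stable
  step 14. node 3  ⊔preds=⊤  new=⊤  stable
  step 15. node 0  ⊔preds=⊤  new=⊤  stable

Least fixpoint reached:
  node 0: ⊤
  node 1: ⊤
  node 2: ⊤
  node 3: ⊤
  node 4: ⊤

no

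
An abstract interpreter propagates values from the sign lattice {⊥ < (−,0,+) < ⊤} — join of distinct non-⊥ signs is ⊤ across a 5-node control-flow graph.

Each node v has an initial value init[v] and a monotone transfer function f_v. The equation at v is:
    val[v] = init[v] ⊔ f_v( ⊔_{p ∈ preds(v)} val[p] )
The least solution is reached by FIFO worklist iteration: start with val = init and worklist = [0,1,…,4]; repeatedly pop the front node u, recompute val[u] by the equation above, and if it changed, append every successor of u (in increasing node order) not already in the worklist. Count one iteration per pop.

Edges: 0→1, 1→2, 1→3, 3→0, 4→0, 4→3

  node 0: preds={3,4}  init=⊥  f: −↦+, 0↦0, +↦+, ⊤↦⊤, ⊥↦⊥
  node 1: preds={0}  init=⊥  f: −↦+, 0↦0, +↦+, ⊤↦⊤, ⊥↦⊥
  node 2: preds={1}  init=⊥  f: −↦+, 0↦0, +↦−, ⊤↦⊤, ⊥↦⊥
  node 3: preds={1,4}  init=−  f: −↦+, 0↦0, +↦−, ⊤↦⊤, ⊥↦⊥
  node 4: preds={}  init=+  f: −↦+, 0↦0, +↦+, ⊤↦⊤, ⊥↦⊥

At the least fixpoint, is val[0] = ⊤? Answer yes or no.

yes

Iteration log — 6 steps:
  step 1. node 0  ⊔preds=⊤  new=⊤  old=⊥  +wl: 
  step 2. node 1  ⊔preds=⊤  new=⊤  old=⊥  +wl: 
  step 3. node 2  ⊔preds=⊤  new=⊤  old=⊥  +wl: 
  step 4. node 3  ⊔preds=⊤  new=⊤  old=−  +wl: 0
  step 5. node 4  ⊔preds=⊥  new=+  stable
  step 6. node 0  ⊔preds=⊤  new=⊤  stable

Least fixpoint reached:
  node 0: ⊤
  node 1: ⊤
  node 2: ⊤
  node 3: ⊤
  node 4: +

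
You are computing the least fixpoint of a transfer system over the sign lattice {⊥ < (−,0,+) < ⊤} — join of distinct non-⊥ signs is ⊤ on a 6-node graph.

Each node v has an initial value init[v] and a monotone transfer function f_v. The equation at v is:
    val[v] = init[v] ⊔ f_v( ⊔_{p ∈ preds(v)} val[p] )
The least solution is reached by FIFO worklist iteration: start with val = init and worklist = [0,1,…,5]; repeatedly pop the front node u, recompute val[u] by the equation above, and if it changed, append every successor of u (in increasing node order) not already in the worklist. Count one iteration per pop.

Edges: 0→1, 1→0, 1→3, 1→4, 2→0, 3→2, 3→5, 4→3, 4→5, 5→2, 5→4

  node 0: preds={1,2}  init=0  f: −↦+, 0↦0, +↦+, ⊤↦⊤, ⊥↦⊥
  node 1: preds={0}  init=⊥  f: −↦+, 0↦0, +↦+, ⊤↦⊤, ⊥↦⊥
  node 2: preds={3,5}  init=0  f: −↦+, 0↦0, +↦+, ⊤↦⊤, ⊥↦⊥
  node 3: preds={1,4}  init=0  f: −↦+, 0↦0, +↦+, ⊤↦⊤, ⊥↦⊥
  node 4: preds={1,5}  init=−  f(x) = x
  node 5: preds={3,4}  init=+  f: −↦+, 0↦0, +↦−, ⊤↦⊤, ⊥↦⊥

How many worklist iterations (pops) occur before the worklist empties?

Worklist (14 pops):
  #1 pop 0: in=0 → 0 (no change)
  #2 pop 1: in=0 → 0 (was ⊥); enqueue [0]
  #3 pop 2: in=⊤ → ⊤ (was 0); enqueue []
  #4 pop 3: in=⊤ → ⊤ (was 0); enqueue [2]
  #5 pop 4: in=⊤ → ⊤ (was −); enqueue [3]
  #6 pop 5: in=⊤ → ⊤ (was +); enqueue [4]
  #7 pop 0: in=⊤ → ⊤ (was 0); enqueue [1]
  #8 pop 2: in=⊤ → ⊤ (no change)
  #9 pop 3: in=⊤ → ⊤ (no change)
  #10 pop 4: in=⊤ → ⊤ (no change)
  #11 pop 1: in=⊤ → ⊤ (was 0); enqueue [0,3,4]
  #12 pop 0: in=⊤ → ⊤ (no change)
  #13 pop 3: in=⊤ → ⊤ (no change)
  #14 pop 4: in=⊤ → ⊤ (no change)

Fixpoint:
  val[0] = ⊤
  val[1] = ⊤
  val[2] = ⊤
  val[3] = ⊤
  val[4] = ⊤
  val[5] = ⊤

14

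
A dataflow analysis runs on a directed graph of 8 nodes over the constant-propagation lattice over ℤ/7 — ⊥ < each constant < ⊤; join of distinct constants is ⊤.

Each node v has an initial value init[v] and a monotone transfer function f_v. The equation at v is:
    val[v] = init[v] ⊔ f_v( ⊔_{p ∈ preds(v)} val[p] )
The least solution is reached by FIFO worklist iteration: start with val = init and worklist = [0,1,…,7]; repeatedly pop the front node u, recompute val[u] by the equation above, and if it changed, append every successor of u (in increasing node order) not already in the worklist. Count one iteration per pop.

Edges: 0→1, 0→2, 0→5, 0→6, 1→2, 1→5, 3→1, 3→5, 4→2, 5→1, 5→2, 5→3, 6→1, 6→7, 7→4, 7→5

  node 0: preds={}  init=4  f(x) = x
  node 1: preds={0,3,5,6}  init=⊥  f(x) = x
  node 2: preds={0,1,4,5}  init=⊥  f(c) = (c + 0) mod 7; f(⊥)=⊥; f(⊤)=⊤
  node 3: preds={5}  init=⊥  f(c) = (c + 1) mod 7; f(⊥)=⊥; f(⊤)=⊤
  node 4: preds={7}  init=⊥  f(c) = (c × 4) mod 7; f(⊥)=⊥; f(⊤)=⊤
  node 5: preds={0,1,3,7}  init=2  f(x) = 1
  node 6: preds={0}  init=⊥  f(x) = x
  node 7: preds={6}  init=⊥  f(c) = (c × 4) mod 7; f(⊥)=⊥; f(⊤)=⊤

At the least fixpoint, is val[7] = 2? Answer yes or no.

yes

Iteration log — 15 steps:
  step 1. node 0  ⊔preds=⊥  new=4  stable
  step 2. node 1  ⊔preds=⊤  new=⊤  old=⊥  +wl: 
  step 3. node 2  ⊔preds=⊤  new=⊤  old=⊥  +wl: 
  step 4. node 3  ⊔preds=2  new=3  old=⊥  +wl: 1
  step 5. node 4  ⊔preds=⊥  new=⊥  stable
  step 6. node 5  ⊔preds=⊤  new=⊤  old=2  +wl: 2,3
  step 7. node 6  ⊔preds=4  new=4  old=⊥  +wl: 
  step 8. node 7  ⊔preds=4  new=2  old=⊥  +wl: 4,5
  step 9. node 1  ⊔preds=⊤  new=⊤  stable
  step 10. node 2  ⊔preds=⊤  new=⊤  stable
  step 11. node 3  ⊔preds=⊤  new=⊤  old=3  +wl: 1
  step 12. node 4  ⊔preds=2  new=1  old=⊥  +wl: 2
  step 13. node 5  ⊔preds=⊤  new=⊤  stable
  step 14. node 1  ⊔preds=⊤  new=⊤  stable
  step 15. node 2  ⊔preds=⊤  new=⊤  stable

Least fixpoint reached:
  node 0: 4
  node 1: ⊤
  node 2: ⊤
  node 3: ⊤
  node 4: 1
  node 5: ⊤
  node 6: 4
  node 7: 2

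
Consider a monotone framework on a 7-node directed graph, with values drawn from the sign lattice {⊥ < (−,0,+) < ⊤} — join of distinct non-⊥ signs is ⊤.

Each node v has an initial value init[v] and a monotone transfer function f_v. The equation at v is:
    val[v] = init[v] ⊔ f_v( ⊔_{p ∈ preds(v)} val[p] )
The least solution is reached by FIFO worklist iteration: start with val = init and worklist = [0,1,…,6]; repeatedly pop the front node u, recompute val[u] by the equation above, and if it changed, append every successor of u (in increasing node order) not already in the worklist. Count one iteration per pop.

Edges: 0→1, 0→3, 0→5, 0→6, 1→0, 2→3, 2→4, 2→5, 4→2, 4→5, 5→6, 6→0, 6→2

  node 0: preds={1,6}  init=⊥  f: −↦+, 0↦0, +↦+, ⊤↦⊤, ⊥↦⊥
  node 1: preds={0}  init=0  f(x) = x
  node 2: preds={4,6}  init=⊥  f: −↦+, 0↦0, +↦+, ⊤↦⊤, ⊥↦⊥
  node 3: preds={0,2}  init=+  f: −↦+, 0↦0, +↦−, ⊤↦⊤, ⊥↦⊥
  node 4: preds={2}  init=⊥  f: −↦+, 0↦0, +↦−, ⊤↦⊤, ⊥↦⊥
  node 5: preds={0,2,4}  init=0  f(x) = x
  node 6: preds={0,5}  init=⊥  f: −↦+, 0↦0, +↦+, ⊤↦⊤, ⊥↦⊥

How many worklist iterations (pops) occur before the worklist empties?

Worklist (13 pops):
  #1 pop 0: in=0 → 0 (was ⊥); enqueue []
  #2 pop 1: in=0 → 0 (no change)
  #3 pop 2: in=⊥ → ⊥ (no change)
  #4 pop 3: in=0 → ⊤ (was +); enqueue []
  #5 pop 4: in=⊥ → ⊥ (no change)
  #6 pop 5: in=0 → 0 (no change)
  #7 pop 6: in=0 → 0 (was ⊥); enqueue [0,2]
  #8 pop 0: in=0 → 0 (no change)
  #9 pop 2: in=0 → 0 (was ⊥); enqueue [3,4,5]
  #10 pop 3: in=0 → ⊤ (no change)
  #11 pop 4: in=0 → 0 (was ⊥); enqueue [2]
  #12 pop 5: in=0 → 0 (no change)
  #13 pop 2: in=0 → 0 (no change)

Fixpoint:
  val[0] = 0
  val[1] = 0
  val[2] = 0
  val[3] = ⊤
  val[4] = 0
  val[5] = 0
  val[6] = 0

13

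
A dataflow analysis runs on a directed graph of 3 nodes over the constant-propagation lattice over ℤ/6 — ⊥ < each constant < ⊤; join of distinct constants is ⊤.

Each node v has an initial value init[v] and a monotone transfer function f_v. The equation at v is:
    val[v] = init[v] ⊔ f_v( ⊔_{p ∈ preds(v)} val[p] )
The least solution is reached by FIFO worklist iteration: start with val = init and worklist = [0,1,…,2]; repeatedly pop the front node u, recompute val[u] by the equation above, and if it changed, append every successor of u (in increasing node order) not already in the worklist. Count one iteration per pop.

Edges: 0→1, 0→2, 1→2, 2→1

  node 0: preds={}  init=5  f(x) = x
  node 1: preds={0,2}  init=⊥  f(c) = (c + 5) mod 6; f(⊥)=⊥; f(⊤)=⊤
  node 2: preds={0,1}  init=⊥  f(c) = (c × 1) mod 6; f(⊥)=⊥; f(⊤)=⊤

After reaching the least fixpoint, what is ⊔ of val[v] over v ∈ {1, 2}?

Trace (5 dequeues):
  [1] u=0 | in ⊥ | out 5 | ==
  [2] u=1 | in 5 | out 4 | prev ⊥ | push {}
  [3] u=2 | in ⊤ | out ⊤ | prev ⊥ | push {1}
  [4] u=1 | in ⊤ | out ⊤ | prev 4 | push {2}
  [5] u=2 | in ⊤ | out ⊤ | ==

Converged values:
  [0] 5
  [1] ⊤
  [2] ⊤

⊤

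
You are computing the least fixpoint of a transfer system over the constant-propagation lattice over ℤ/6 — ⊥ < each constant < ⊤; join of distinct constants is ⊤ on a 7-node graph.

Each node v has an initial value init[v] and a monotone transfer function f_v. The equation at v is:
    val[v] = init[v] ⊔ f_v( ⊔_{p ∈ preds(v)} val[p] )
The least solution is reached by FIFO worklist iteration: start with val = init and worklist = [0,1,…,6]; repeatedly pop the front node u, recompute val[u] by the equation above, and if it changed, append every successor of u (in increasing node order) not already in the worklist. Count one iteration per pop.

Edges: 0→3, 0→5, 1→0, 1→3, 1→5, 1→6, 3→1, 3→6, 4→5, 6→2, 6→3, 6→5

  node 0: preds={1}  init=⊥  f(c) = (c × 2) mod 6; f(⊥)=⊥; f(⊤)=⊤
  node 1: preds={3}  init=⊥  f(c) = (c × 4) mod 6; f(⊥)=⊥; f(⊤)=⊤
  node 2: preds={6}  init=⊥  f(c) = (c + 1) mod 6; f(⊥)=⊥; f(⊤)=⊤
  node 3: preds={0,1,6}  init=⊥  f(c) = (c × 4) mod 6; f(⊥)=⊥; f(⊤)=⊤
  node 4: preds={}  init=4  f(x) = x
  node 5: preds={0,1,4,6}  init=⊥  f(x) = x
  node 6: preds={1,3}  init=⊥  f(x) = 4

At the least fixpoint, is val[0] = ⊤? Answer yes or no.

yes

Worklist (20 pops):
  #1 pop 0: in=⊥ → ⊥ (no change)
  #2 pop 1: in=⊥ → ⊥ (no change)
  #3 pop 2: in=⊥ → ⊥ (no change)
  #4 pop 3: in=⊥ → ⊥ (no change)
  #5 pop 4: in=⊥ → 4 (no change)
  #6 pop 5: in=4 → 4 (was ⊥); enqueue []
  #7 pop 6: in=⊥ → 4 (was ⊥); enqueue [2,3,5]
  #8 pop 2: in=4 → 5 (was ⊥); enqueue []
  #9 pop 3: in=4 → 4 (was ⊥); enqueue [1,6]
  #10 pop 5: in=4 → 4 (no change)
  #11 pop 1: in=4 → 4 (was ⊥); enqueue [0,3,5]
  #12 pop 6: in=4 → 4 (no change)
  #13 pop 0: in=4 → 2 (was ⊥); enqueue []
  #14 pop 3: in=⊤ → ⊤ (was 4); enqueue [1,6]
  #15 pop 5: in=⊤ → ⊤ (was 4); enqueue []
  #16 pop 1: in=⊤ → ⊤ (was 4); enqueue [0,3,5]
  #17 pop 6: in=⊤ → 4 (no change)
  #18 pop 0: in=⊤ → ⊤ (was 2); enqueue []
  #19 pop 3: in=⊤ → ⊤ (no change)
  #20 pop 5: in=⊤ → ⊤ (no change)

Fixpoint:
  val[0] = ⊤
  val[1] = ⊤
  val[2] = 5
  val[3] = ⊤
  val[4] = 4
  val[5] = ⊤
  val[6] = 4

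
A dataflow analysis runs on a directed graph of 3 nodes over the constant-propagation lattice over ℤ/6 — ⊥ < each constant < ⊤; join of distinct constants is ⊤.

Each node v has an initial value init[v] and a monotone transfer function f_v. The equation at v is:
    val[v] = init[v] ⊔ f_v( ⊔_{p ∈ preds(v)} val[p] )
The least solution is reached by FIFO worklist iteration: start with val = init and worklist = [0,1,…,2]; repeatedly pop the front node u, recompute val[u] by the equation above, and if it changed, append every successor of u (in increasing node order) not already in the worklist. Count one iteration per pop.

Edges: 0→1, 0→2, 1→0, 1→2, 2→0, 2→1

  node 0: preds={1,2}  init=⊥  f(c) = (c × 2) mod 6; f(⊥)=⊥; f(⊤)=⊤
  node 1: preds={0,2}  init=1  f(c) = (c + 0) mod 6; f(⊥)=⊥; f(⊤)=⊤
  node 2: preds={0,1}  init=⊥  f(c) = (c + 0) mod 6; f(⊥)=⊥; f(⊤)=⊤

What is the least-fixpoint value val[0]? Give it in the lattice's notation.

Trace (6 dequeues):
  [1] u=0 | in 1 | out 2 | prev ⊥ | push {}
  [2] u=1 | in 2 | out ⊤ | prev 1 | push {0}
  [3] u=2 | in ⊤ | out ⊤ | prev ⊥ | push {1}
  [4] u=0 | in ⊤ | out ⊤ | prev 2 | push {2}
  [5] u=1 | in ⊤ | out ⊤ | ==
  [6] u=2 | in ⊤ | out ⊤ | ==

Converged values:
  [0] ⊤
  [1] ⊤
  [2] ⊤

⊤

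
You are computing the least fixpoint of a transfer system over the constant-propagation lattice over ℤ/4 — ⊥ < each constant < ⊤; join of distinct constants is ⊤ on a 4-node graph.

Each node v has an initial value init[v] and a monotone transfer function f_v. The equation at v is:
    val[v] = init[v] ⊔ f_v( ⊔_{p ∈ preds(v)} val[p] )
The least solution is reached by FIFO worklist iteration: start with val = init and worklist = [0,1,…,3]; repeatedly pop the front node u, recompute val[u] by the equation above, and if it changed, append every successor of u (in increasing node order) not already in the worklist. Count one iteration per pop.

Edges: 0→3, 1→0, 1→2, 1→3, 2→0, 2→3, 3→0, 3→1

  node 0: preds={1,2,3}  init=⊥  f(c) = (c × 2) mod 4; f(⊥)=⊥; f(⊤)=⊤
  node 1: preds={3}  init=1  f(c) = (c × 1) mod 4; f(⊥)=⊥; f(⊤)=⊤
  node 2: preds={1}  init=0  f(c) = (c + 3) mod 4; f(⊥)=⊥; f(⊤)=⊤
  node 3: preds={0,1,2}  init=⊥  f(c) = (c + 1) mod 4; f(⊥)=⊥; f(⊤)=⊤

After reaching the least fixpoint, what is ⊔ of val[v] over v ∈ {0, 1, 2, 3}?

⊤

Iteration log — 10 steps:
  step 1. node 0  ⊔preds=⊤  new=⊤  old=⊥  +wl: 
  step 2. node 1  ⊔preds=⊥  new=1  stable
  step 3. node 2  ⊔preds=1  new=0  stable
  step 4. node 3  ⊔preds=⊤  new=⊤  old=⊥  +wl: 0,1
  step 5. node 0  ⊔preds=⊤  new=⊤  stable
  step 6. node 1  ⊔preds=⊤  new=⊤  old=1  +wl: 0,2,3
  step 7. node 0  ⊔preds=⊤  new=⊤  stable
  step 8. node 2  ⊔preds=⊤  new=⊤  old=0  +wl: 0
  step 9. node 3  ⊔preds=⊤  new=⊤  stable
  step 10. node 0  ⊔preds=⊤  new=⊤  stable

Least fixpoint reached:
  node 0: ⊤
  node 1: ⊤
  node 2: ⊤
  node 3: ⊤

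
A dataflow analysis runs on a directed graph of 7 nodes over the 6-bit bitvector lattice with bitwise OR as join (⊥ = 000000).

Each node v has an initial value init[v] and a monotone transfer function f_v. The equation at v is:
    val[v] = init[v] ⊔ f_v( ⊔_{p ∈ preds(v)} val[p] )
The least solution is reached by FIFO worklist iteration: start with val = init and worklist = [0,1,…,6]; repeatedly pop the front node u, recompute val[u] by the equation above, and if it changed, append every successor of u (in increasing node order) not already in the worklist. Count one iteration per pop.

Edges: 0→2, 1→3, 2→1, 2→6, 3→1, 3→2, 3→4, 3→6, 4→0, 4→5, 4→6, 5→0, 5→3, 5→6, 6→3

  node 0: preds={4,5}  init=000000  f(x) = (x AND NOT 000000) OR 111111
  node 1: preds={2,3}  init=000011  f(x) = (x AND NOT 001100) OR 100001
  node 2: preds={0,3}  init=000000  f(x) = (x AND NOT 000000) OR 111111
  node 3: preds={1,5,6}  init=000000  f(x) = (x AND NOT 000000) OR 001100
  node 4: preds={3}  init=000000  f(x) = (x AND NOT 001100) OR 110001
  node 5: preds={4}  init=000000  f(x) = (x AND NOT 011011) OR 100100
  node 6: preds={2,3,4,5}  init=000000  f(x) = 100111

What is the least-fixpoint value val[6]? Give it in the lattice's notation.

100111

Iteration log — 15 steps:
  step 1. node 0  ⊔preds=000000  new=111111  old=000000  +wl: 
  step 2. node 1  ⊔preds=000000  new=100011  old=000011  +wl: 
  step 3. node 2  ⊔preds=111111  new=111111  old=000000  +wl: 1
  step 4. node 3  ⊔preds=100011  new=101111  old=000000  +wl: 2
  step 5. node 4  ⊔preds=101111  new=110011  old=000000  +wl: 0
  step 6. node 5  ⊔preds=110011  new=100100  old=000000  +wl: 3
  step 7. node 6  ⊔preds=111111  new=100111  old=000000  +wl: 
  step 8. node 1  ⊔preds=111111  new=110011  old=100011  +wl: 
  step 9. node 2  ⊔preds=111111  new=111111  stable
  step 10. node 0  ⊔preds=110111  new=111111  stable
  step 11. node 3  ⊔preds=110111  new=111111  old=101111  +wl: 1,2,4,6
  step 12. node 1  ⊔preds=111111  new=110011  stable
  step 13. node 2  ⊔preds=111111  new=111111  stable
  step 14. node 4  ⊔preds=111111  new=110011  stable
  step 15. node 6  ⊔preds=111111  new=100111  stable

Least fixpoint reached:
  node 0: 111111
  node 1: 110011
  node 2: 111111
  node 3: 111111
  node 4: 110011
  node 5: 100100
  node 6: 100111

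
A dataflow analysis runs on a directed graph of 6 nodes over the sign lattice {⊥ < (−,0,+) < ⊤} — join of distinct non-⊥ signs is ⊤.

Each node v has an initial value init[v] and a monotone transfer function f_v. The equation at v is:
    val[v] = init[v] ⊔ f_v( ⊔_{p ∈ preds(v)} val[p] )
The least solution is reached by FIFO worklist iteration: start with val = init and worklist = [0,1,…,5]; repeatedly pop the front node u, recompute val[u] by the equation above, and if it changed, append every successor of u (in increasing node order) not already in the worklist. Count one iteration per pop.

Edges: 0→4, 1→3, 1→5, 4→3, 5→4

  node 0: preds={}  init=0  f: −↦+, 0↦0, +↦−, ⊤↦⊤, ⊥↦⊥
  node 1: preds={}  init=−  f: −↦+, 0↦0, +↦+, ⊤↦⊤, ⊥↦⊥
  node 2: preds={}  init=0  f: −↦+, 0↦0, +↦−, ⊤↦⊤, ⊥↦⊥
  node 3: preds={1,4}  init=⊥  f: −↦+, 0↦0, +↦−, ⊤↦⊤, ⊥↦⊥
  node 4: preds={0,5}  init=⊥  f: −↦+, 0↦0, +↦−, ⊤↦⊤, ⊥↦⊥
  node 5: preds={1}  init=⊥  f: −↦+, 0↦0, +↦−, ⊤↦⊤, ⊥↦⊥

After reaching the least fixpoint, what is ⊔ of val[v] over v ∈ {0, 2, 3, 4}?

⊤

Worklist (9 pops):
  #1 pop 0: in=⊥ → 0 (no change)
  #2 pop 1: in=⊥ → − (no change)
  #3 pop 2: in=⊥ → 0 (no change)
  #4 pop 3: in=− → + (was ⊥); enqueue []
  #5 pop 4: in=0 → 0 (was ⊥); enqueue [3]
  #6 pop 5: in=− → + (was ⊥); enqueue [4]
  #7 pop 3: in=⊤ → ⊤ (was +); enqueue []
  #8 pop 4: in=⊤ → ⊤ (was 0); enqueue [3]
  #9 pop 3: in=⊤ → ⊤ (no change)

Fixpoint:
  val[0] = 0
  val[1] = −
  val[2] = 0
  val[3] = ⊤
  val[4] = ⊤
  val[5] = +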